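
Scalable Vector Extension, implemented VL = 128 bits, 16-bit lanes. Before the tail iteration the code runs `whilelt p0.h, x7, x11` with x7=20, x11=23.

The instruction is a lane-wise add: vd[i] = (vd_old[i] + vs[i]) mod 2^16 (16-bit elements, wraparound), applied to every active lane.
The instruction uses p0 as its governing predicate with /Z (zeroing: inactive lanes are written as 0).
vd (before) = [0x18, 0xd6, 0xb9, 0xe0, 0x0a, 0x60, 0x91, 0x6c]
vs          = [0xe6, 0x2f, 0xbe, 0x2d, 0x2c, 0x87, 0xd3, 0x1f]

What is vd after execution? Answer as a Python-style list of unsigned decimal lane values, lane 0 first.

vd = [254, 261, 375, 0, 0, 0, 0, 0]

register lanes = 128/16 = 8
active while 20+j < 23, i.e. j ∈ [0,3) capped at 8 ⇒ 3
lane  0: add(0x18,0xe6) ⇒ 0xfe
lane  1: add(0xd6,0x2f) ⇒ 0x105
lane  2: add(0xb9,0xbe) ⇒ 0x177
lane  3: tail/zero ⇒ 0x00
lane  4: tail/zero ⇒ 0x00
lane  5: tail/zero ⇒ 0x00
lane  6: tail/zero ⇒ 0x00
lane  7: tail/zero ⇒ 0x00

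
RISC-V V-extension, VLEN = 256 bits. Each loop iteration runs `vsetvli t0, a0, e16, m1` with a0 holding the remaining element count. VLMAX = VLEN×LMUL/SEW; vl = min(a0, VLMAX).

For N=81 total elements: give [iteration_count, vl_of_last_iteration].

[iterations, last_vl] = [6, 1]

VLMAX = (256 × 1) / 16 = 16 lanes
N=81: ⌈81/16⌉ = 6 iters; last vl = 81 − 5×16 = 1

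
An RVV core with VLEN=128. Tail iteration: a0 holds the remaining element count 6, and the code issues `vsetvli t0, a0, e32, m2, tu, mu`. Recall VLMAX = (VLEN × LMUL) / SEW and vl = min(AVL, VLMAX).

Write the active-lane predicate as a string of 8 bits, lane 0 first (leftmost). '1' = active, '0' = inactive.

lanes per group: 128·2/32 = 8
vl ← min(6, 8) = 6
bits (lane 0 leftmost): 11111100

predicate = 11111100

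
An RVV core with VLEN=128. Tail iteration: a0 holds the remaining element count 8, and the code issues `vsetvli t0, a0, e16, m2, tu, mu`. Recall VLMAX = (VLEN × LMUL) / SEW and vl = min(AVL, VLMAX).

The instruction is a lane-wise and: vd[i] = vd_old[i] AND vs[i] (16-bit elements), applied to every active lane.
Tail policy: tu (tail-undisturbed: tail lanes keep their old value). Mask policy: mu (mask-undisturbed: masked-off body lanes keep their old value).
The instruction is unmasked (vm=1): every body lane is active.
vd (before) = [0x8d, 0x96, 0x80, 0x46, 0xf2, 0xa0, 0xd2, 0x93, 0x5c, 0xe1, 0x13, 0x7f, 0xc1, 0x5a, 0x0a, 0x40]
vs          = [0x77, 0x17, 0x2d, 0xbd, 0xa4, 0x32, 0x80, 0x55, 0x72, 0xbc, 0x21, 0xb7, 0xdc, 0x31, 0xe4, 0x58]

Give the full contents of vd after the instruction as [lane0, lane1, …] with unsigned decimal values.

vd = [5, 22, 0, 4, 160, 32, 128, 17, 92, 225, 19, 127, 193, 90, 10, 64]

VLMAX = (128 × 2) / 16 = 16 lanes
AVL=8 ≤ VLMAX=16, so vl = 8
lane  0: and(0x8d,0x77) ⇒ 0x05
lane  1: and(0x96,0x17) ⇒ 0x16
lane  2: and(0x80,0x2d) ⇒ 0x00
lane  3: and(0x46,0xbd) ⇒ 0x04
lane  4: and(0xf2,0xa4) ⇒ 0xa0
lane  5: and(0xa0,0x32) ⇒ 0x20
lane  6: and(0xd2,0x80) ⇒ 0x80
lane  7: and(0x93,0x55) ⇒ 0x11
lane  8: tail/keep ⇒ 0x5c
lane  9: tail/keep ⇒ 0xe1
lane 10: tail/keep ⇒ 0x13
lane 11: tail/keep ⇒ 0x7f
lane 12: tail/keep ⇒ 0xc1
lane 13: tail/keep ⇒ 0x5a
lane 14: tail/keep ⇒ 0x0a
lane 15: tail/keep ⇒ 0x40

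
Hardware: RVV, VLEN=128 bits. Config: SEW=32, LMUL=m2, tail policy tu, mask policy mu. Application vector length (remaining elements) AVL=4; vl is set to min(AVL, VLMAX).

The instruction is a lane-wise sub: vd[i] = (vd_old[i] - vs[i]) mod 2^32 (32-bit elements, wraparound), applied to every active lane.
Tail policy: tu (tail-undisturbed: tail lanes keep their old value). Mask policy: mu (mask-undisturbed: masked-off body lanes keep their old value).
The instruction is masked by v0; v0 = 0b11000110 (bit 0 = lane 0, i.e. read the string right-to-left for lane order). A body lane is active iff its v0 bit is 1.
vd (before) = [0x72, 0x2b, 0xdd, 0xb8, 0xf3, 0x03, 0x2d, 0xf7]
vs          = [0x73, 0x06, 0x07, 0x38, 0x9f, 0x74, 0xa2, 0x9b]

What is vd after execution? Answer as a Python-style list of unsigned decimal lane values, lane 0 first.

vd = [114, 37, 214, 184, 243, 3, 45, 247]

lanes per group: 128·2/32 = 8
vl ← min(4, 8) = 4
vd[0] mask-off/keep -> 0x72
vd[1] sub(0x2b,0x06) -> 0x25
vd[2] sub(0xdd,0x07) -> 0xd6
vd[3] mask-off/keep -> 0xb8
vd[4] tail/keep -> 0xf3
vd[5] tail/keep -> 0x03
vd[6] tail/keep -> 0x2d
vd[7] tail/keep -> 0xf7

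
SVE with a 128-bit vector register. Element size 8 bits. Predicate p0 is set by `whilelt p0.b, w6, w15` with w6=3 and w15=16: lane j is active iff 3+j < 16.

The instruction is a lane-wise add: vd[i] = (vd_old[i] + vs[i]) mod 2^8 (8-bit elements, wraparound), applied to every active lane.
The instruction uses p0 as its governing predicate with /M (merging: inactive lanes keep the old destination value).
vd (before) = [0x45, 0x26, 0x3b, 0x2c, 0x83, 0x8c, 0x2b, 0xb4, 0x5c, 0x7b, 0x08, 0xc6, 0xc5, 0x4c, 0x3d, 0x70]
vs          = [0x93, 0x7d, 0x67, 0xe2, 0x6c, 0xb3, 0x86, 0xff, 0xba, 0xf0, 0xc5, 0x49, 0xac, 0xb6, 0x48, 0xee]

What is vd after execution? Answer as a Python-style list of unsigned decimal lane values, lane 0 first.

register lanes = 128/8 = 16
active while 3+j < 16, i.e. j ∈ [0,13) capped at 16 ⇒ 13
  i=0: add(0x45,0x93) → 216
  i=1: add(0x26,0x7d) → 163
  i=2: add(0x3b,0x67) → 162
  i=3: add(0x2c,0xe2) → 14
  i=4: add(0x83,0x6c) → 239
  i=5: add(0x8c,0xb3) → 63
  i=6: add(0x2b,0x86) → 177
  i=7: add(0xb4,0xff) → 179
  i=8: add(0x5c,0xba) → 22
  i=9: add(0x7b,0xf0) → 107
  i=10: add(0x08,0xc5) → 205
  i=11: add(0xc6,0x49) → 15
  i=12: add(0xc5,0xac) → 113
  i=13: tail/keep → 76
  i=14: tail/keep → 61
  i=15: tail/keep → 112

vd = [216, 163, 162, 14, 239, 63, 177, 179, 22, 107, 205, 15, 113, 76, 61, 112]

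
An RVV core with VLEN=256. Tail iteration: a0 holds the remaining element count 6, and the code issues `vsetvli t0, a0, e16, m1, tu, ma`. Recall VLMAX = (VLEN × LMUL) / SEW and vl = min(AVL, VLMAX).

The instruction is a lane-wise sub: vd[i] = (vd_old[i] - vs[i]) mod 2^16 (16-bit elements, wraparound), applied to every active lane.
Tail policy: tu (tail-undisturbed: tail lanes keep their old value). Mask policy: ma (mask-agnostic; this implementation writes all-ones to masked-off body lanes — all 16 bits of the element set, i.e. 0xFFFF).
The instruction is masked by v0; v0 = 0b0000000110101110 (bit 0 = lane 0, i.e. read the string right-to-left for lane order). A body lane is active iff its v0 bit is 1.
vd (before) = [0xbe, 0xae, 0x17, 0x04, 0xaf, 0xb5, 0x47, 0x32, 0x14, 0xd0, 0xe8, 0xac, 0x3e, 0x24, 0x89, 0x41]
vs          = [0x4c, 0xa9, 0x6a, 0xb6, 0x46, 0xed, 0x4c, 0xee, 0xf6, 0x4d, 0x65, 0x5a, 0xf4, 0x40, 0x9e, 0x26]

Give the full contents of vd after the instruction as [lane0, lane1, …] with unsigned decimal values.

vd = [65535, 5, 65453, 65358, 65535, 65480, 71, 50, 20, 208, 232, 172, 62, 36, 137, 65]

lanes per group: 256·1/16 = 16
vl ← min(6, 16) = 6
lane  0: mask-off/ones ⇒ 0xffff
lane  1: sub(0xae,0xa9) ⇒ 0x05
lane  2: sub(0x17,0x6a) ⇒ 0xffad
lane  3: sub(0x04,0xb6) ⇒ 0xff4e
lane  4: mask-off/ones ⇒ 0xffff
lane  5: sub(0xb5,0xed) ⇒ 0xffc8
lane  6: tail/keep ⇒ 0x47
lane  7: tail/keep ⇒ 0x32
lane  8: tail/keep ⇒ 0x14
lane  9: tail/keep ⇒ 0xd0
lane 10: tail/keep ⇒ 0xe8
lane 11: tail/keep ⇒ 0xac
lane 12: tail/keep ⇒ 0x3e
lane 13: tail/keep ⇒ 0x24
lane 14: tail/keep ⇒ 0x89
lane 15: tail/keep ⇒ 0x41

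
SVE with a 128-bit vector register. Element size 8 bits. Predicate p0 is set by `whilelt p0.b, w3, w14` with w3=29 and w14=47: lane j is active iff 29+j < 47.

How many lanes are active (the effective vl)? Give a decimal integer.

lane count: 128 div 8 = 16
active while 29+j < 47, i.e. j ∈ [0,18) capped at 16 ⇒ 16

vl = 16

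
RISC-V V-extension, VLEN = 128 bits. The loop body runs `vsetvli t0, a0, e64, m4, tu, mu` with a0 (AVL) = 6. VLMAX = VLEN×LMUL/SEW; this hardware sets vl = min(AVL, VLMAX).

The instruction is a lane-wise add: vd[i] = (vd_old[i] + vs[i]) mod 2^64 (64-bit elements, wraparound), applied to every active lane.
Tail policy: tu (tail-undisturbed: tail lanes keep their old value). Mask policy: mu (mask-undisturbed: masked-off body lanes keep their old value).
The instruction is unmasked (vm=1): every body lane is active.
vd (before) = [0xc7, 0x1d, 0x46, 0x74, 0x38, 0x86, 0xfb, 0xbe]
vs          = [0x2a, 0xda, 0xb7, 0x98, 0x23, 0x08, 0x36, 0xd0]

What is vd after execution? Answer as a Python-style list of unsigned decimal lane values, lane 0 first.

VLMAX = VLEN×LMUL/SEW = 128×4/64 = 8
vl = min(AVL, VLMAX) = min(6, 8) = 6
vd[0] add(0xc7,0x2a) -> 0xf1
vd[1] add(0x1d,0xda) -> 0xf7
vd[2] add(0x46,0xb7) -> 0xfd
vd[3] add(0x74,0x98) -> 0x10c
vd[4] add(0x38,0x23) -> 0x5b
vd[5] add(0x86,0x08) -> 0x8e
vd[6] tail/keep -> 0xfb
vd[7] tail/keep -> 0xbe

vd = [241, 247, 253, 268, 91, 142, 251, 190]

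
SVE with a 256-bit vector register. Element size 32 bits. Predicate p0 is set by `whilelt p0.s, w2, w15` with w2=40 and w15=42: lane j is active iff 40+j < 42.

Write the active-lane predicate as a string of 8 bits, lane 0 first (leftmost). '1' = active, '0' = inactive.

predicate = 11000000

register lanes = 256/32 = 8
whilelt: lane j active iff 40+j < 42 → j < 2 → 2 active
bits (lane 0 leftmost): 11000000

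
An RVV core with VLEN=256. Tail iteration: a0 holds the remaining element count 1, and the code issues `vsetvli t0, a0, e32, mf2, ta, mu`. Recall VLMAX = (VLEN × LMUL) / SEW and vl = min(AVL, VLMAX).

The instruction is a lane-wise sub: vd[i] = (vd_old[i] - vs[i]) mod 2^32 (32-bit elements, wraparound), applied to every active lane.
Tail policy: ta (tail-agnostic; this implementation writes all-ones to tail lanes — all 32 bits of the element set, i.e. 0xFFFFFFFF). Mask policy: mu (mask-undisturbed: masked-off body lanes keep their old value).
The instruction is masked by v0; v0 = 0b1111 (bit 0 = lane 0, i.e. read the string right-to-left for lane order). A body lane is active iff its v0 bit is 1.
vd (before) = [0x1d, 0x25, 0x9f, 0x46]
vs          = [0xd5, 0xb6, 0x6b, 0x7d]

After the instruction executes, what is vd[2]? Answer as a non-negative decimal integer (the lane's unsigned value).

VLMAX = (256 × 1/2) / 32 = 4 lanes
vl = min(AVL, VLMAX) = min(1, 4) = 1
[0] sub(0x1d,0xd5) = 0xffffff48
[1] tail/ones = 0xffffffff
[2] tail/ones = 0xffffffff
[3] tail/ones = 0xffffffff

vd[2] = 4294967295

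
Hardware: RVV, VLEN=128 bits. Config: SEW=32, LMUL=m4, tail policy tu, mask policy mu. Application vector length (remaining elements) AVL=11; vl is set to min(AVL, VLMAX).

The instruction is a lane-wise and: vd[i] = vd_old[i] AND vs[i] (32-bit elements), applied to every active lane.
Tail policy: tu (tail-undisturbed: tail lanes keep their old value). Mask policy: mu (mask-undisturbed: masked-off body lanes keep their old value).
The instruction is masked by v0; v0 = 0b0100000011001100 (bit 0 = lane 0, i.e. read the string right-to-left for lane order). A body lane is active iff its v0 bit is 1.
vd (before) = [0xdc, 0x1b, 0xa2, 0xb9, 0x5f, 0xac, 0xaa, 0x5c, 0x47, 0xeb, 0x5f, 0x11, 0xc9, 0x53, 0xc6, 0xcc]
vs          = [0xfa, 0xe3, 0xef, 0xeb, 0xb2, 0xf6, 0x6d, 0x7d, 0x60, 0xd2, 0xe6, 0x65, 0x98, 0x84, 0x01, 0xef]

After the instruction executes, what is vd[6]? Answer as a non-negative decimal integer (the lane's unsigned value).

vd[6] = 40

lanes per group: 128·4/32 = 16
vl ← min(11, 16) = 11
lane  0: mask-off/keep ⇒ 0xdc
lane  1: mask-off/keep ⇒ 0x1b
lane  2: and(0xa2,0xef) ⇒ 0xa2
lane  3: and(0xb9,0xeb) ⇒ 0xa9
lane  4: mask-off/keep ⇒ 0x5f
lane  5: mask-off/keep ⇒ 0xac
lane  6: and(0xaa,0x6d) ⇒ 0x28
lane  7: and(0x5c,0x7d) ⇒ 0x5c
lane  8: mask-off/keep ⇒ 0x47
lane  9: mask-off/keep ⇒ 0xeb
lane 10: mask-off/keep ⇒ 0x5f
lane 11: tail/keep ⇒ 0x11
lane 12: tail/keep ⇒ 0xc9
lane 13: tail/keep ⇒ 0x53
lane 14: tail/keep ⇒ 0xc6
lane 15: tail/keep ⇒ 0xcc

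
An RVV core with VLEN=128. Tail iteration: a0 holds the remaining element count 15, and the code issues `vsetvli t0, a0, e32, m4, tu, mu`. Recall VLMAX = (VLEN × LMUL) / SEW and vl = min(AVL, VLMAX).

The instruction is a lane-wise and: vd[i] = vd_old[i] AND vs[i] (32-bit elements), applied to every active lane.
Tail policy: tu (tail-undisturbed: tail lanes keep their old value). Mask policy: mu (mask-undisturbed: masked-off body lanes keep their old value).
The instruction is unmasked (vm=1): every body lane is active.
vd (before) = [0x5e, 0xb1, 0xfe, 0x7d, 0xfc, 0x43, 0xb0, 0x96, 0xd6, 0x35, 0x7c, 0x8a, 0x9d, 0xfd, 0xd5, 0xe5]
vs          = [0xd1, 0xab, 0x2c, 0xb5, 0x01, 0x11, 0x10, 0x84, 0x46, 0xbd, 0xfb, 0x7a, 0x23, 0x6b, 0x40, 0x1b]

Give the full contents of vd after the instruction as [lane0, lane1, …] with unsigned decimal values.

vd = [80, 161, 44, 53, 0, 1, 16, 132, 70, 53, 120, 10, 1, 105, 64, 229]

lanes per group: 128·4/32 = 16
vl ← min(15, 16) = 15
  i=0: and(0x5e,0xd1) → 80
  i=1: and(0xb1,0xab) → 161
  i=2: and(0xfe,0x2c) → 44
  i=3: and(0x7d,0xb5) → 53
  i=4: and(0xfc,0x01) → 0
  i=5: and(0x43,0x11) → 1
  i=6: and(0xb0,0x10) → 16
  i=7: and(0x96,0x84) → 132
  i=8: and(0xd6,0x46) → 70
  i=9: and(0x35,0xbd) → 53
  i=10: and(0x7c,0xfb) → 120
  i=11: and(0x8a,0x7a) → 10
  i=12: and(0x9d,0x23) → 1
  i=13: and(0xfd,0x6b) → 105
  i=14: and(0xd5,0x40) → 64
  i=15: tail/keep → 229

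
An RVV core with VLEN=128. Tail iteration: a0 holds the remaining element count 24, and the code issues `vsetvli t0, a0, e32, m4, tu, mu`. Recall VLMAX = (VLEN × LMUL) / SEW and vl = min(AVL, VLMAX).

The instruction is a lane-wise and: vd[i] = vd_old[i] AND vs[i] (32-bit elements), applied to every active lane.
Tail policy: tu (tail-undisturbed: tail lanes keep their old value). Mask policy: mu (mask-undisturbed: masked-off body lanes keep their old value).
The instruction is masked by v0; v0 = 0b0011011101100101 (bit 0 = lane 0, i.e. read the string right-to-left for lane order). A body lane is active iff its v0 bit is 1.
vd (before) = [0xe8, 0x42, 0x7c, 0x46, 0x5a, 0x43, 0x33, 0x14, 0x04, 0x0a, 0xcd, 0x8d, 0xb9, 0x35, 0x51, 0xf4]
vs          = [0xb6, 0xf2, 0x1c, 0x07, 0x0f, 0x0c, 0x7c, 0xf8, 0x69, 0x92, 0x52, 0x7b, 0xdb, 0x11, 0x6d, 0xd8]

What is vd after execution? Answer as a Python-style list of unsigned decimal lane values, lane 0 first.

VLMAX = (128 × 4) / 32 = 16 lanes
AVL=24 > VLMAX=16, so vl = 16
  i=0: and(0xe8,0xb6) → 160
  i=1: mask-off/keep → 66
  i=2: and(0x7c,0x1c) → 28
  i=3: mask-off/keep → 70
  i=4: mask-off/keep → 90
  i=5: and(0x43,0x0c) → 0
  i=6: and(0x33,0x7c) → 48
  i=7: mask-off/keep → 20
  i=8: and(0x04,0x69) → 0
  i=9: and(0x0a,0x92) → 2
  i=10: and(0xcd,0x52) → 64
  i=11: mask-off/keep → 141
  i=12: and(0xb9,0xdb) → 153
  i=13: and(0x35,0x11) → 17
  i=14: mask-off/keep → 81
  i=15: mask-off/keep → 244

vd = [160, 66, 28, 70, 90, 0, 48, 20, 0, 2, 64, 141, 153, 17, 81, 244]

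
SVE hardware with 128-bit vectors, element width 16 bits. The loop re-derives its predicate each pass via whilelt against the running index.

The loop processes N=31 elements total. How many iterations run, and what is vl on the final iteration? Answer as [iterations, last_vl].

128-bit reg / 16-bit elem → 8 lanes
31 elements at 8/iter → 4 passes, remainder 7 on the last

[iterations, last_vl] = [4, 7]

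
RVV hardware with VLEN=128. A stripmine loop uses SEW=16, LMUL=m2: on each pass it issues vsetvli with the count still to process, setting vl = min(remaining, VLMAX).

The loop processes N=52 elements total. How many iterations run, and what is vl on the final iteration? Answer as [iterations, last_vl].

VLMAX = VLEN×LMUL/SEW = 128×2/16 = 16
52 elements at 16/iter → 4 passes, remainder 4 on the last

[iterations, last_vl] = [4, 4]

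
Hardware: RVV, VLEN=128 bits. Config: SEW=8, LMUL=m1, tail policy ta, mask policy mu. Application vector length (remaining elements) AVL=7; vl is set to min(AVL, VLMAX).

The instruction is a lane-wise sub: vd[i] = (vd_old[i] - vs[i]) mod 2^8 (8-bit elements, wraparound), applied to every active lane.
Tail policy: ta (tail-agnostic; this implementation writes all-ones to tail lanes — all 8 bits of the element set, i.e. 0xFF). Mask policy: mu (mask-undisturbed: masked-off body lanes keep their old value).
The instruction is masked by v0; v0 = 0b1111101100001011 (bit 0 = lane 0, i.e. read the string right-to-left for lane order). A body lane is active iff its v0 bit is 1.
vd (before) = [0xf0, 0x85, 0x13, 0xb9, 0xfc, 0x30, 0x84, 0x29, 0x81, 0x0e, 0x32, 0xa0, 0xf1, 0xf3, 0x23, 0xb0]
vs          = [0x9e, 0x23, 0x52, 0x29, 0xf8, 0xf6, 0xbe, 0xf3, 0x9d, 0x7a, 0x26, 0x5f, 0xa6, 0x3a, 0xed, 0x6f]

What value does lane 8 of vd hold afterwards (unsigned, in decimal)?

vd[8] = 255

lanes per group: 128·1/8 = 16
AVL=7 ≤ VLMAX=16, so vl = 7
  i=0: sub(0xf0,0x9e) → 82
  i=1: sub(0x85,0x23) → 98
  i=2: mask-off/keep → 19
  i=3: sub(0xb9,0x29) → 144
  i=4: mask-off/keep → 252
  i=5: mask-off/keep → 48
  i=6: mask-off/keep → 132
  i=7: tail/ones → 255
  i=8: tail/ones → 255
  i=9: tail/ones → 255
  i=10: tail/ones → 255
  i=11: tail/ones → 255
  i=12: tail/ones → 255
  i=13: tail/ones → 255
  i=14: tail/ones → 255
  i=15: tail/ones → 255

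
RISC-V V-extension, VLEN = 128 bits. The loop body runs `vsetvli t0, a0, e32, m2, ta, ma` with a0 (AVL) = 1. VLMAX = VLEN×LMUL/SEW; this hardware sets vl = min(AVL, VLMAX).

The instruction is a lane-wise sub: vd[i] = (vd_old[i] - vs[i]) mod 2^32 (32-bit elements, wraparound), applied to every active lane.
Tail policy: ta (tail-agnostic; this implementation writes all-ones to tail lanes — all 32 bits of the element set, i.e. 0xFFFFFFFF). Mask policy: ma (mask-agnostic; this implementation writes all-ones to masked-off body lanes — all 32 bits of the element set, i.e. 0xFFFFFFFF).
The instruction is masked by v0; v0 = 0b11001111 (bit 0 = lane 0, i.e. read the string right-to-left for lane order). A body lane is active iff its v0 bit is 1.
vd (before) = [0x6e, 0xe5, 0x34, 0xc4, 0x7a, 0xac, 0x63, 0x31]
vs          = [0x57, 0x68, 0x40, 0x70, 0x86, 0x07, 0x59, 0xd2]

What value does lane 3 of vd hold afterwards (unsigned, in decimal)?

vd[3] = 4294967295

VLMAX = (128 × 2) / 32 = 8 lanes
vl = min(AVL, VLMAX) = min(1, 8) = 1
vd[0] sub(0x6e,0x57) -> 0x17
vd[1] tail/ones -> 0xffffffff
vd[2] tail/ones -> 0xffffffff
vd[3] tail/ones -> 0xffffffff
vd[4] tail/ones -> 0xffffffff
vd[5] tail/ones -> 0xffffffff
vd[6] tail/ones -> 0xffffffff
vd[7] tail/ones -> 0xffffffff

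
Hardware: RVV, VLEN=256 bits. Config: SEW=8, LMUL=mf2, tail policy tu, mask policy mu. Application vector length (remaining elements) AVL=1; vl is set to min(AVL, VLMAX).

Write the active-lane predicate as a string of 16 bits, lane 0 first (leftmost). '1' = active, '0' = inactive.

predicate = 1000000000000000

VLMAX = VLEN×LMUL/SEW = 256×1/2/8 = 16
vl = min(AVL, VLMAX) = min(1, 16) = 1
bits (lane 0 leftmost): 1000000000000000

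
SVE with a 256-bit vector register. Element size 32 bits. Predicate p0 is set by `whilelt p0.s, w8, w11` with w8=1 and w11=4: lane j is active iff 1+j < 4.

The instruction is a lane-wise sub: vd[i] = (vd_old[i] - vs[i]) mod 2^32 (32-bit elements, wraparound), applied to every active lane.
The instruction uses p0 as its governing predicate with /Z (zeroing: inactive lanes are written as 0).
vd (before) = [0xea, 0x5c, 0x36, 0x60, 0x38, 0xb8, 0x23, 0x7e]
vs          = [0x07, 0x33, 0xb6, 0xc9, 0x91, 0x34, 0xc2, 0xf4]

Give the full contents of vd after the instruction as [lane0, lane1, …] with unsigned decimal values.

vd = [227, 41, 4294967168, 0, 0, 0, 0, 0]

256-bit reg / 32-bit elem → 8 lanes
p0[j] = (1+j < 4); true for j=0..2 → 3 lanes set
lane  0: sub(0xea,0x07) ⇒ 0xe3
lane  1: sub(0x5c,0x33) ⇒ 0x29
lane  2: sub(0x36,0xb6) ⇒ 0xffffff80
lane  3: tail/zero ⇒ 0x00
lane  4: tail/zero ⇒ 0x00
lane  5: tail/zero ⇒ 0x00
lane  6: tail/zero ⇒ 0x00
lane  7: tail/zero ⇒ 0x00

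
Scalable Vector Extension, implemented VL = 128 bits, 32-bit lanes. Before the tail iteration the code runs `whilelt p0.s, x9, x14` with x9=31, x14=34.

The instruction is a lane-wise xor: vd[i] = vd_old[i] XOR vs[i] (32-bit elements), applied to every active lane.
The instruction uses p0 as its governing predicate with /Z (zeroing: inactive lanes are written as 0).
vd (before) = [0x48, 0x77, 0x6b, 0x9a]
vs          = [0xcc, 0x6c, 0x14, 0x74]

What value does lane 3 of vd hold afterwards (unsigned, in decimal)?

lane count: 128 div 32 = 4
active while 31+j < 34, i.e. j ∈ [0,3) capped at 4 ⇒ 3
  i=0: xor(0x48,0xcc) → 132
  i=1: xor(0x77,0x6c) → 27
  i=2: xor(0x6b,0x14) → 127
  i=3: tail/zero → 0

vd[3] = 0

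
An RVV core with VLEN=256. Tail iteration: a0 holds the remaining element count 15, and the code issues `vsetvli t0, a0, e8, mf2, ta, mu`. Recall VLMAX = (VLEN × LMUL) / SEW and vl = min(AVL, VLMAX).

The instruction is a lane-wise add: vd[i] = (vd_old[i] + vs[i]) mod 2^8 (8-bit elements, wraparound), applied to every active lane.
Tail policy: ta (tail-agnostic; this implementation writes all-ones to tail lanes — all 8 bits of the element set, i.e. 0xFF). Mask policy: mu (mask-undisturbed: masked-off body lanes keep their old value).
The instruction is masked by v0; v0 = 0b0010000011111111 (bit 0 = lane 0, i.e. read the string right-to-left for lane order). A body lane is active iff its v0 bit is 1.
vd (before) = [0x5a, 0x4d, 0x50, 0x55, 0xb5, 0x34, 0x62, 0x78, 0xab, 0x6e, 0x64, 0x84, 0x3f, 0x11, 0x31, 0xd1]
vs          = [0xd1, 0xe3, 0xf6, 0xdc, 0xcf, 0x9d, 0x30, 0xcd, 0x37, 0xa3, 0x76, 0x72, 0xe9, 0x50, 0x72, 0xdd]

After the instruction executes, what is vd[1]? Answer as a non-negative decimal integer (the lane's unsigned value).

VLMAX = VLEN×LMUL/SEW = 256×1/2/8 = 16
vl ← min(15, 16) = 15
lane  0: add(0x5a,0xd1) ⇒ 0x2b
lane  1: add(0x4d,0xe3) ⇒ 0x30
lane  2: add(0x50,0xf6) ⇒ 0x46
lane  3: add(0x55,0xdc) ⇒ 0x31
lane  4: add(0xb5,0xcf) ⇒ 0x84
lane  5: add(0x34,0x9d) ⇒ 0xd1
lane  6: add(0x62,0x30) ⇒ 0x92
lane  7: add(0x78,0xcd) ⇒ 0x45
lane  8: mask-off/keep ⇒ 0xab
lane  9: mask-off/keep ⇒ 0x6e
lane 10: mask-off/keep ⇒ 0x64
lane 11: mask-off/keep ⇒ 0x84
lane 12: mask-off/keep ⇒ 0x3f
lane 13: add(0x11,0x50) ⇒ 0x61
lane 14: mask-off/keep ⇒ 0x31
lane 15: tail/ones ⇒ 0xff

vd[1] = 48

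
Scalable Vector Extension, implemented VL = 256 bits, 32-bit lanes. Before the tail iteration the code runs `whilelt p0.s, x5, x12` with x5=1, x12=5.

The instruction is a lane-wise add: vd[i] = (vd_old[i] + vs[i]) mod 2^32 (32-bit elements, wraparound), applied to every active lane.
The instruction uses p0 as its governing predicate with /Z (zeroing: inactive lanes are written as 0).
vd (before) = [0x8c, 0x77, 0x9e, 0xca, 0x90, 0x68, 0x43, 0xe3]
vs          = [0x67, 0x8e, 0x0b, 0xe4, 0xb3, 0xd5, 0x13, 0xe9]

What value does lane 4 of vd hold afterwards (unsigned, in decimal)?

vd[4] = 0

256-bit reg / 32-bit elem → 8 lanes
active while 1+j < 5, i.e. j ∈ [0,4) capped at 8 ⇒ 4
  i=0: add(0x8c,0x67) → 243
  i=1: add(0x77,0x8e) → 261
  i=2: add(0x9e,0x0b) → 169
  i=3: add(0xca,0xe4) → 430
  i=4: tail/zero → 0
  i=5: tail/zero → 0
  i=6: tail/zero → 0
  i=7: tail/zero → 0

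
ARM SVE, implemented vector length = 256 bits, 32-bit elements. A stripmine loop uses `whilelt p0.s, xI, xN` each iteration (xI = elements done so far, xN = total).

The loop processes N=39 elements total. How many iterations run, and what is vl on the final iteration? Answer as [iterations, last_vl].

[iterations, last_vl] = [5, 7]

register lanes = 256/32 = 8
N=39: ⌈39/8⌉ = 5 iters; last vl = 39 − 4×8 = 7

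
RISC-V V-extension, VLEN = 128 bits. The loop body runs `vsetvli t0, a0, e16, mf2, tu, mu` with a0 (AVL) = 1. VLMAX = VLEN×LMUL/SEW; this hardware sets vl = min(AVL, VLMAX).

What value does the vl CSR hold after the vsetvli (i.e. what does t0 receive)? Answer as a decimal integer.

vl = 1

lanes per group: 128·1/2/16 = 4
vl = min(AVL, VLMAX) = min(1, 4) = 1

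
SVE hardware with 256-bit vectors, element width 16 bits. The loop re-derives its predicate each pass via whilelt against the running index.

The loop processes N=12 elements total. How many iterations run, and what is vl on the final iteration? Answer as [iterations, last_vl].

[iterations, last_vl] = [1, 12]

256-bit reg / 16-bit elem → 16 lanes
N=12: ⌈12/16⌉ = 1 iters; last vl = 12 − 0×16 = 12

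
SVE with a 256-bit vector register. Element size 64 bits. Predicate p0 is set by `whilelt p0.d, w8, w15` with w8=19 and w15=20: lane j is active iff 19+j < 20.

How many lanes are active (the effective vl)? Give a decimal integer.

vl = 1

256-bit reg / 64-bit elem → 4 lanes
p0[j] = (19+j < 20); true for j=0..0 → 1 lanes set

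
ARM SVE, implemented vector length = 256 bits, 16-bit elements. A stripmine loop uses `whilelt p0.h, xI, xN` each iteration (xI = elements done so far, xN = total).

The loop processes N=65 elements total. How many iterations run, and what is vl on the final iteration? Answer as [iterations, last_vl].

lane count: 256 div 16 = 16
65 elements at 16/iter → 5 passes, remainder 1 on the last

[iterations, last_vl] = [5, 1]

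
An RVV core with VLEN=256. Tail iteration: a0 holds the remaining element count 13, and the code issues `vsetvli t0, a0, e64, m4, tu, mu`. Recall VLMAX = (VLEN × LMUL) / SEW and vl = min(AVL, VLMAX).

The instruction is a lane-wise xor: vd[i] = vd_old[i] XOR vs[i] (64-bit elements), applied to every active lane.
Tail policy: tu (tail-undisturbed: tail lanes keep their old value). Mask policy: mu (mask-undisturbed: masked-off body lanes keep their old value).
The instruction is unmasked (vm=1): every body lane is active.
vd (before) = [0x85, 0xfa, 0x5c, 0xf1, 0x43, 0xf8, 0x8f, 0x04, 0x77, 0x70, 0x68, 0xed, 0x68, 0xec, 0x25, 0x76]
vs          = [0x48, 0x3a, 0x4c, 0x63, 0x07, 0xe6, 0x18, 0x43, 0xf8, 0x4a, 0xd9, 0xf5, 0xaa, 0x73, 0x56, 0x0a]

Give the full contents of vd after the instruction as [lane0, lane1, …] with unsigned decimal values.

vd = [205, 192, 16, 146, 68, 30, 151, 71, 143, 58, 177, 24, 194, 236, 37, 118]

VLMAX = VLEN×LMUL/SEW = 256×4/64 = 16
vl ← min(13, 16) = 13
lane  0: xor(0x85,0x48) ⇒ 0xcd
lane  1: xor(0xfa,0x3a) ⇒ 0xc0
lane  2: xor(0x5c,0x4c) ⇒ 0x10
lane  3: xor(0xf1,0x63) ⇒ 0x92
lane  4: xor(0x43,0x07) ⇒ 0x44
lane  5: xor(0xf8,0xe6) ⇒ 0x1e
lane  6: xor(0x8f,0x18) ⇒ 0x97
lane  7: xor(0x04,0x43) ⇒ 0x47
lane  8: xor(0x77,0xf8) ⇒ 0x8f
lane  9: xor(0x70,0x4a) ⇒ 0x3a
lane 10: xor(0x68,0xd9) ⇒ 0xb1
lane 11: xor(0xed,0xf5) ⇒ 0x18
lane 12: xor(0x68,0xaa) ⇒ 0xc2
lane 13: tail/keep ⇒ 0xec
lane 14: tail/keep ⇒ 0x25
lane 15: tail/keep ⇒ 0x76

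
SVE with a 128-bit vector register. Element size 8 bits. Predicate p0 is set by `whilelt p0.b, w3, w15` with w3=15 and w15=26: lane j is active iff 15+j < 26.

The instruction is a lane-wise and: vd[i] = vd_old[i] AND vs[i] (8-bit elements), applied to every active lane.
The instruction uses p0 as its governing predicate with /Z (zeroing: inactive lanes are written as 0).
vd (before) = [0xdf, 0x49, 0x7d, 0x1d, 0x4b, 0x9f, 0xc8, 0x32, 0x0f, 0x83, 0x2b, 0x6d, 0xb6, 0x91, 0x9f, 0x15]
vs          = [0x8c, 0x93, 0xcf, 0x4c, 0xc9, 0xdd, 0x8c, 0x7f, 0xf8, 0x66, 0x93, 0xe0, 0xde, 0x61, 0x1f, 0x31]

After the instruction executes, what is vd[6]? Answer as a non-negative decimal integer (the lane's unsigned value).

lane count: 128 div 8 = 16
whilelt: lane j active iff 15+j < 26 → j < 11 → 11 active
lane  0: and(0xdf,0x8c) ⇒ 0x8c
lane  1: and(0x49,0x93) ⇒ 0x01
lane  2: and(0x7d,0xcf) ⇒ 0x4d
lane  3: and(0x1d,0x4c) ⇒ 0x0c
lane  4: and(0x4b,0xc9) ⇒ 0x49
lane  5: and(0x9f,0xdd) ⇒ 0x9d
lane  6: and(0xc8,0x8c) ⇒ 0x88
lane  7: and(0x32,0x7f) ⇒ 0x32
lane  8: and(0x0f,0xf8) ⇒ 0x08
lane  9: and(0x83,0x66) ⇒ 0x02
lane 10: and(0x2b,0x93) ⇒ 0x03
lane 11: tail/zero ⇒ 0x00
lane 12: tail/zero ⇒ 0x00
lane 13: tail/zero ⇒ 0x00
lane 14: tail/zero ⇒ 0x00
lane 15: tail/zero ⇒ 0x00

vd[6] = 136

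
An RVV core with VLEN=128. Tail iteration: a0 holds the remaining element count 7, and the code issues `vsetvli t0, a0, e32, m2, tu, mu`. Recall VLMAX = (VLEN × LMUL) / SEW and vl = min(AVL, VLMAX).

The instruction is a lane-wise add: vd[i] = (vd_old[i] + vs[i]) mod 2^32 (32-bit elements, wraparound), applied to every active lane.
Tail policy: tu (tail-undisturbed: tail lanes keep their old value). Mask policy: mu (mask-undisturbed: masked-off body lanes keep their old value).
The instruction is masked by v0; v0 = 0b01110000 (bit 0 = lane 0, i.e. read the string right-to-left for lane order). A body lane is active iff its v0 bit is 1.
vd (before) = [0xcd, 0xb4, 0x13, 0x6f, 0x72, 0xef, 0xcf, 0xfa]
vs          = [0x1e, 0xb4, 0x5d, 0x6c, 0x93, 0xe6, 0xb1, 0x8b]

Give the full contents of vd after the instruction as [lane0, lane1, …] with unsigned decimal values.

vd = [205, 180, 19, 111, 261, 469, 384, 250]

lanes per group: 128·2/32 = 8
vl = min(AVL, VLMAX) = min(7, 8) = 7
[0] mask-off/keep = 0xcd
[1] mask-off/keep = 0xb4
[2] mask-off/keep = 0x13
[3] mask-off/keep = 0x6f
[4] add(0x72,0x93) = 0x105
[5] add(0xef,0xe6) = 0x1d5
[6] add(0xcf,0xb1) = 0x180
[7] tail/keep = 0xfa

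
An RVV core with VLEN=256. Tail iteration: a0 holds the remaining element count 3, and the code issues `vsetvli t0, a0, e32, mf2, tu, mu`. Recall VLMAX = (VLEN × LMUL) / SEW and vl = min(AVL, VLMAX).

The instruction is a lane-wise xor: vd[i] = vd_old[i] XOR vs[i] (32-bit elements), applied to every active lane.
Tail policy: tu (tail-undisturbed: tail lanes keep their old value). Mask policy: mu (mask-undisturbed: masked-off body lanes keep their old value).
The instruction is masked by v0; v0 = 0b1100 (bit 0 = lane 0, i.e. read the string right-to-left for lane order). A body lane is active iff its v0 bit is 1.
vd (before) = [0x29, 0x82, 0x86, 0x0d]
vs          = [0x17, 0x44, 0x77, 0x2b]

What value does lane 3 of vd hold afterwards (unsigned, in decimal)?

lanes per group: 256·1/2/32 = 4
AVL=3 ≤ VLMAX=4, so vl = 3
lane  0: mask-off/keep ⇒ 0x29
lane  1: mask-off/keep ⇒ 0x82
lane  2: xor(0x86,0x77) ⇒ 0xf1
lane  3: tail/keep ⇒ 0x0d

vd[3] = 13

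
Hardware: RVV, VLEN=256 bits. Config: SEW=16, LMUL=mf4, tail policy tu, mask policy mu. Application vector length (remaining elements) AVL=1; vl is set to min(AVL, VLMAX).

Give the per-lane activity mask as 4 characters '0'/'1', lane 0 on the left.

lanes per group: 256·1/4/16 = 4
AVL=1 ≤ VLMAX=4, so vl = 1
bits (lane 0 leftmost): 1000

predicate = 1000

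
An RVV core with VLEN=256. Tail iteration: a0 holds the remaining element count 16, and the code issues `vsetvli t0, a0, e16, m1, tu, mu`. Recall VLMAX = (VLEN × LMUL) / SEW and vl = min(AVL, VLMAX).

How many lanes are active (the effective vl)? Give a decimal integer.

lanes per group: 256·1/16 = 16
AVL=16 ≤ VLMAX=16, so vl = 16

vl = 16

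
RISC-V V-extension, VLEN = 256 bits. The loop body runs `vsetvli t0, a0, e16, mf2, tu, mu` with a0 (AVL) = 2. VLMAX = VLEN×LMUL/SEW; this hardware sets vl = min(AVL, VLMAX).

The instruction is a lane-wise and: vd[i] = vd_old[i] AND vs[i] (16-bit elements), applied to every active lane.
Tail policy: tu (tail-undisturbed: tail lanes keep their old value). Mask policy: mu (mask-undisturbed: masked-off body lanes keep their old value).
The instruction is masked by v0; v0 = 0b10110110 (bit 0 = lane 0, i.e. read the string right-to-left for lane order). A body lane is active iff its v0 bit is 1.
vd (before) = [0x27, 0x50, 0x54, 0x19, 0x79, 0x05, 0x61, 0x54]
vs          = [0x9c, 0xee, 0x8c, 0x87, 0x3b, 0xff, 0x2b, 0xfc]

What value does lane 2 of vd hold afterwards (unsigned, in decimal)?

vd[2] = 84

VLMAX = VLEN×LMUL/SEW = 256×1/2/16 = 8
vl = min(AVL, VLMAX) = min(2, 8) = 2
lane  0: mask-off/keep ⇒ 0x27
lane  1: and(0x50,0xee) ⇒ 0x40
lane  2: tail/keep ⇒ 0x54
lane  3: tail/keep ⇒ 0x19
lane  4: tail/keep ⇒ 0x79
lane  5: tail/keep ⇒ 0x05
lane  6: tail/keep ⇒ 0x61
lane  7: tail/keep ⇒ 0x54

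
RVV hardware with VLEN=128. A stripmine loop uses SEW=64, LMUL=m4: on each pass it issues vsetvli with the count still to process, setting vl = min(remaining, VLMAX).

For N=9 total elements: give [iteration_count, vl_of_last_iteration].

VLMAX = VLEN×LMUL/SEW = 128×4/64 = 8
9 elements at 8/iter → 2 passes, remainder 1 on the last

[iterations, last_vl] = [2, 1]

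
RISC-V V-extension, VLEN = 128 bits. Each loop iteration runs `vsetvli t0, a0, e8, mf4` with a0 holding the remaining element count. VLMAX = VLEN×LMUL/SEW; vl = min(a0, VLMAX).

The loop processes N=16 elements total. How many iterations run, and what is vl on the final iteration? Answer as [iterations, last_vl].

VLMAX = VLEN×LMUL/SEW = 128×1/4/8 = 4
N=16: ⌈16/4⌉ = 4 iters; last vl = 16 − 3×4 = 4

[iterations, last_vl] = [4, 4]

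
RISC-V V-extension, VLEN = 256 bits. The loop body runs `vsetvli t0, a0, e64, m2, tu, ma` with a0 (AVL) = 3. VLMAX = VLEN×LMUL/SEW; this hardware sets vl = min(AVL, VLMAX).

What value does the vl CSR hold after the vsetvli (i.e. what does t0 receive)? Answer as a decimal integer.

vl = 3

VLMAX = VLEN×LMUL/SEW = 256×2/64 = 8
AVL=3 ≤ VLMAX=8, so vl = 3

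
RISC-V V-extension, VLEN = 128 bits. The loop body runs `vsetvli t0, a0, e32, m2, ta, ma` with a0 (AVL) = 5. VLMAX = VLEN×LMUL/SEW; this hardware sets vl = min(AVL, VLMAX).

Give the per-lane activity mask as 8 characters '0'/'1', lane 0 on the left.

predicate = 11111000

VLMAX = VLEN×LMUL/SEW = 128×2/32 = 8
vl = min(AVL, VLMAX) = min(5, 8) = 5
bits (lane 0 leftmost): 11111000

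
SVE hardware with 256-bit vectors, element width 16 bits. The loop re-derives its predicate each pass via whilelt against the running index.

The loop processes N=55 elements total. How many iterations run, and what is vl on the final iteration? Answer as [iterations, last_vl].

256-bit reg / 16-bit elem → 16 lanes
N=55: ⌈55/16⌉ = 4 iters; last vl = 55 − 3×16 = 7

[iterations, last_vl] = [4, 7]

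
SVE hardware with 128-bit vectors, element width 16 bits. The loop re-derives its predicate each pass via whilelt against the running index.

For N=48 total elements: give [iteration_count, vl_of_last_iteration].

[iterations, last_vl] = [6, 8]

lane count: 128 div 16 = 8
N=48: ⌈48/8⌉ = 6 iters; last vl = 48 − 5×8 = 8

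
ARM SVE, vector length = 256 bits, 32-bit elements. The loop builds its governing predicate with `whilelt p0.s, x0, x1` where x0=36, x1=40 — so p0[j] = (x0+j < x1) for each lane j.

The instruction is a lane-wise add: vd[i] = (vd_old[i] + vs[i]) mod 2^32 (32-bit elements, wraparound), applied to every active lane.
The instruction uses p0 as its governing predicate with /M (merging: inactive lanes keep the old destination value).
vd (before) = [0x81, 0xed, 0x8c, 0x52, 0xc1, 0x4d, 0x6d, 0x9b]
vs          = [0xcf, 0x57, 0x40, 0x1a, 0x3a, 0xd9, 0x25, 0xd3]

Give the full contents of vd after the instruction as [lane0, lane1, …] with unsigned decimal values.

256-bit reg / 32-bit elem → 8 lanes
whilelt: lane j active iff 36+j < 40 → j < 4 → 4 active
lane  0: add(0x81,0xcf) ⇒ 0x150
lane  1: add(0xed,0x57) ⇒ 0x144
lane  2: add(0x8c,0x40) ⇒ 0xcc
lane  3: add(0x52,0x1a) ⇒ 0x6c
lane  4: tail/keep ⇒ 0xc1
lane  5: tail/keep ⇒ 0x4d
lane  6: tail/keep ⇒ 0x6d
lane  7: tail/keep ⇒ 0x9b

vd = [336, 324, 204, 108, 193, 77, 109, 155]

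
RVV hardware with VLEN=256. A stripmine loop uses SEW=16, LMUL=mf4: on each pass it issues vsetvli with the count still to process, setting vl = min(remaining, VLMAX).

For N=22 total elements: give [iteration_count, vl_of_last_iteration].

lanes per group: 256·1/4/16 = 4
22 elements at 4/iter → 6 passes, remainder 2 on the last

[iterations, last_vl] = [6, 2]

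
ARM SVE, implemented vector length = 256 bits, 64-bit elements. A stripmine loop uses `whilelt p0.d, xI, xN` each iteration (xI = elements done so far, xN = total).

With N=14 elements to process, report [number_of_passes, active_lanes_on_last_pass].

lane count: 256 div 64 = 4
iterations = ceil(14/4) = 4; final-pass vl = 2

[iterations, last_vl] = [4, 2]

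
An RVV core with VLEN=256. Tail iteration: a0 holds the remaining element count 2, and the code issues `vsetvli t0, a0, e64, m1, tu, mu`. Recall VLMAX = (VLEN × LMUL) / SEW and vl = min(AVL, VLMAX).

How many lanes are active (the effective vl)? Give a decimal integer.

VLMAX = VLEN×LMUL/SEW = 256×1/64 = 4
vl ← min(2, 4) = 2

vl = 2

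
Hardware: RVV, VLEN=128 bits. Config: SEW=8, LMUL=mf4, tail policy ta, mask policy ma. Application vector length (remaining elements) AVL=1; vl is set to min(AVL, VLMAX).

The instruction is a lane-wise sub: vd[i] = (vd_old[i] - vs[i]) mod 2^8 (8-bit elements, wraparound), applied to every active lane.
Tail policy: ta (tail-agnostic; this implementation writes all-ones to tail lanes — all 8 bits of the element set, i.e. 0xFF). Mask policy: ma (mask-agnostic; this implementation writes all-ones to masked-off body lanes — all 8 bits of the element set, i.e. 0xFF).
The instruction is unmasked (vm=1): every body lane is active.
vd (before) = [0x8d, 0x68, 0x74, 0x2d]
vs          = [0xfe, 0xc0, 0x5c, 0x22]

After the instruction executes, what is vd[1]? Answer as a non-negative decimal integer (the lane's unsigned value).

lanes per group: 128·1/4/8 = 4
vl ← min(1, 4) = 1
[0] sub(0x8d,0xfe) = 0x8f
[1] tail/ones = 0xff
[2] tail/ones = 0xff
[3] tail/ones = 0xff

vd[1] = 255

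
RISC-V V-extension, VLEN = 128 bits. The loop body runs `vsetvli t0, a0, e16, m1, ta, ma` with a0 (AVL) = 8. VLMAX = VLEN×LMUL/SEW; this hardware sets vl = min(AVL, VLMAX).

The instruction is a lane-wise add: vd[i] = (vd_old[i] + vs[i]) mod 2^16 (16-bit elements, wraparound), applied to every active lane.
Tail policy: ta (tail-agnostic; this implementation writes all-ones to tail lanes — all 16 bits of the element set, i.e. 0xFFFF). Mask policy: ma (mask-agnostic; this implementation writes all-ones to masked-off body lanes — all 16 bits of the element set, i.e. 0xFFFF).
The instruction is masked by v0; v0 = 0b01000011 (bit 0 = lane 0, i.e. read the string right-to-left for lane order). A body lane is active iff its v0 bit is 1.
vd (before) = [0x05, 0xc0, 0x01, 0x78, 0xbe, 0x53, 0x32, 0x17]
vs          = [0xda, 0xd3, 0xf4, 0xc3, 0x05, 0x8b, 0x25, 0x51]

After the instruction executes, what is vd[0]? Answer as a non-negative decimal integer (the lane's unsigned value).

vd[0] = 223

lanes per group: 128·1/16 = 8
vl = min(AVL, VLMAX) = min(8, 8) = 8
[0] add(0x05,0xda) = 0xdf
[1] add(0xc0,0xd3) = 0x193
[2] mask-off/ones = 0xffff
[3] mask-off/ones = 0xffff
[4] mask-off/ones = 0xffff
[5] mask-off/ones = 0xffff
[6] add(0x32,0x25) = 0x57
[7] mask-off/ones = 0xffff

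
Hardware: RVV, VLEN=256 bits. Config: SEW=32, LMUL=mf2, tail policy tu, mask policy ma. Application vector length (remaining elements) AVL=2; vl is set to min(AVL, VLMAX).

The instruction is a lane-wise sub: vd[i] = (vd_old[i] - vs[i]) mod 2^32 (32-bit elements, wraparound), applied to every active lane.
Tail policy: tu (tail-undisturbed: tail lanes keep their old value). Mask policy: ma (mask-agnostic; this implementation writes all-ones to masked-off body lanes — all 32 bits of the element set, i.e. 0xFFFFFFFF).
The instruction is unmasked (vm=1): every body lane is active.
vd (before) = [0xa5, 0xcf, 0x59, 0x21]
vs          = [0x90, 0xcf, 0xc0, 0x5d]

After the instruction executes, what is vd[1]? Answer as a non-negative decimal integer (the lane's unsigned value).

vd[1] = 0

VLMAX = VLEN×LMUL/SEW = 256×1/2/32 = 4
vl = min(AVL, VLMAX) = min(2, 4) = 2
[0] sub(0xa5,0x90) = 0x15
[1] sub(0xcf,0xcf) = 0x00
[2] tail/keep = 0x59
[3] tail/keep = 0x21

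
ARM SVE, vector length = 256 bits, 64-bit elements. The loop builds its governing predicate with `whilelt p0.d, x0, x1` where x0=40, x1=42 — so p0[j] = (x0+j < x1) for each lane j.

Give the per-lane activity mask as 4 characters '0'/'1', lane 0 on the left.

lane count: 256 div 64 = 4
whilelt: lane j active iff 40+j < 42 → j < 2 → 2 active
bits (lane 0 leftmost): 1100

predicate = 1100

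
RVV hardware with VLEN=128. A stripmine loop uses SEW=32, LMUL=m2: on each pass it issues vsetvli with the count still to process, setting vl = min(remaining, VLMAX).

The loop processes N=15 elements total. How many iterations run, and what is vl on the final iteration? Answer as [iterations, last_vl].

[iterations, last_vl] = [2, 7]

lanes per group: 128·2/32 = 8
iterations = ceil(15/8) = 2; final-pass vl = 7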